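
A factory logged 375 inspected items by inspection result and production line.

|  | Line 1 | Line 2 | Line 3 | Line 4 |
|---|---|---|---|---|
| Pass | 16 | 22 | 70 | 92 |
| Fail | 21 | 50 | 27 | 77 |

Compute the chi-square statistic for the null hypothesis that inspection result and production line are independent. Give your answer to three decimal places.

30.426

Row totals: 200, 175. Column totals: 37, 72, 97, 169. Grand total N = 375.
Expected counts (row total × column total / N):
  Pass, Line 1: 200×37/375 = 19.73333
  Pass, Line 2: 200×72/375 = 38.40000
  Pass, Line 3: 200×97/375 = 51.73333
  Pass, Line 4: 200×169/375 = 90.13333
  Fail, Line 1: 175×37/375 = 17.26667
  Fail, Line 2: 175×72/375 = 33.60000
  Fail, Line 3: 175×97/375 = 45.26667
  Fail, Line 4: 175×169/375 = 78.86667
Contributions (O − E)²/E:
  (16 − 19.73333)²/19.73333 = 0.7063
  (22 − 38.40000)²/38.40000 = 7.0042
  (70 − 51.73333)²/51.73333 = 6.4498
  (92 − 90.13333)²/90.13333 = 0.0387
  (21 − 17.26667)²/17.26667 = 0.8072
  (50 − 33.60000)²/33.60000 = 8.0048
  (27 − 45.26667)²/45.26667 = 7.3712
  (77 − 78.86667)²/78.86667 = 0.0442
χ² = 0.7063 + 7.0042 + 6.4498 + 0.0387 + 0.8072 + 8.0048 + 7.3712 + 0.0442 = 30.426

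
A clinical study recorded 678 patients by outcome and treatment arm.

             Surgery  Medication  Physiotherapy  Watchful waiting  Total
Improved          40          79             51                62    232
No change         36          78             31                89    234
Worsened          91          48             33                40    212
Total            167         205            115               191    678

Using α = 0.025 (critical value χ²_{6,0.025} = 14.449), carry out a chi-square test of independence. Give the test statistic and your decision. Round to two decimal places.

Grand total N = 678.
Expected counts (row total × column total / N):
  Improved, Surgery: 232×167/678 = 57.145
  Improved, Medication: 232×205/678 = 70.147
  Improved, Physiotherapy: 232×115/678 = 39.351
  Improved, Watchful waiting: 232×191/678 = 65.357
  No change, Surgery: 234×167/678 = 57.637
  No change, Medication: 234×205/678 = 70.752
  No change, Physiotherapy: 234×115/678 = 39.690
  No change, Watchful waiting: 234×191/678 = 65.920
  Worsened, Surgery: 212×167/678 = 52.218
  Worsened, Medication: 212×205/678 = 64.100
  Worsened, Physiotherapy: 212×115/678 = 35.959
  Worsened, Watchful waiting: 212×191/678 = 59.723
Contributions (O − E)²/E:
  (40 − 57.145)²/57.145 = 5.1440
  (79 − 70.147)²/70.147 = 1.1173
  (51 − 39.351)²/39.351 = 3.4484
  (62 − 65.357)²/65.357 = 0.1724
  (36 − 57.637)²/57.637 = 8.1226
  (78 − 70.752)²/70.752 = 0.7425
  (31 − 39.690)²/39.690 = 1.9026
  (89 − 65.920)²/65.920 = 8.0808
  (91 − 52.218)²/52.218 = 28.8032
  (48 − 64.100)²/64.100 = 4.0438
  (33 − 35.959)²/35.959 = 0.2435
  (40 − 59.723)²/59.723 = 6.5133
χ² = 5.1440 + 1.1173 + 3.4484 + 0.1724 + 8.1226 + 0.7425 + 1.9026 + 8.0808 + 28.8032 + 4.0438 + 0.2435 + 6.5133 = 68.33
df = (3−1)(4−1) = 6. Since 68.33 > 14.449, reject the null hypothesis of independence at α = 0.025.

68.33; reject H₀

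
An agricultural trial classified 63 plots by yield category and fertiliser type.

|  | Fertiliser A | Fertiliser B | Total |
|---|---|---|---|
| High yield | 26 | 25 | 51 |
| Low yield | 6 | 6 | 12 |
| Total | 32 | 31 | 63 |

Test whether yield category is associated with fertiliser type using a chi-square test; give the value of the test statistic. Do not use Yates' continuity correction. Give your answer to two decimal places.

Grand total N = 63.
Expected counts (row total × column total / N):
  High yield, Fertiliser A: 51×32/63 = 25.905
  High yield, Fertiliser B: 51×31/63 = 25.095
  Low yield, Fertiliser A: 12×32/63 = 6.095
  Low yield, Fertiliser B: 12×31/63 = 5.905
Contributions (O − E)²/E:
  (26 − 25.905)²/25.905 = 0.0003
  (25 − 25.095)²/25.095 = 0.0004
  (6 − 6.095)²/6.095 = 0.0015
  (6 − 5.905)²/5.905 = 0.0015
χ² = 0.0003 + 0.0004 + 0.0015 + 0.0015 = 0.00

0.00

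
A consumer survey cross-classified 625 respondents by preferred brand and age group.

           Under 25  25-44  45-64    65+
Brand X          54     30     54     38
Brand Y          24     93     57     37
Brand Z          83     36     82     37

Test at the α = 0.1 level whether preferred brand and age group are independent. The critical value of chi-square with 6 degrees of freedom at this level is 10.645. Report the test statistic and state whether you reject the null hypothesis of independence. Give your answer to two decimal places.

Row totals: 176, 211, 238. Column totals: 161, 159, 193, 112. Grand total N = 625.
Expected counts (row total × column total / N):
  Brand X, Under 25: 176×161/625 = 45.3376
  Brand X, 25-44: 176×159/625 = 44.7744
  Brand X, 45-64: 176×193/625 = 54.3488
  Brand X, 65+: 176×112/625 = 31.5392
  Brand Y, Under 25: 211×161/625 = 54.3536
  Brand Y, 25-44: 211×159/625 = 53.6784
  Brand Y, 45-64: 211×193/625 = 65.1568
  Brand Y, 65+: 211×112/625 = 37.8112
  Brand Z, Under 25: 238×161/625 = 61.3088
  Brand Z, 25-44: 238×159/625 = 60.5472
  Brand Z, 45-64: 238×193/625 = 73.4944
  Brand Z, 65+: 238×112/625 = 42.6496
Contributions (O − E)²/E:
  (54 − 45.3376)²/45.3376 = 1.6551
  (30 − 44.7744)²/44.7744 = 4.8752
  (54 − 54.3488)²/54.3488 = 0.0022
  (38 − 31.5392)²/31.5392 = 1.3235
  (24 − 54.3536)²/54.3536 = 16.9509
  (93 − 53.6784)²/53.6784 = 28.8047
  (57 − 65.1568)²/65.1568 = 1.0211
  (37 − 37.8112)²/37.8112 = 0.0174
  (83 − 61.3088)²/61.3088 = 7.6744
  (36 − 60.5472)²/60.5472 = 9.9520
  (82 − 73.4944)²/73.4944 = 0.9844
  (37 − 42.6496)²/42.6496 = 0.7484
χ² = 1.6551 + 4.8752 + 0.0022 + 1.3235 + 16.9509 + 28.8047 + 1.0211 + 0.0174 + 7.6744 + 9.9520 + 0.9844 + 0.7484 = 74.01
df = (3−1)(4−1) = 6. Since 74.01 > 10.645, reject the null hypothesis of independence at α = 0.1.

74.01; reject H₀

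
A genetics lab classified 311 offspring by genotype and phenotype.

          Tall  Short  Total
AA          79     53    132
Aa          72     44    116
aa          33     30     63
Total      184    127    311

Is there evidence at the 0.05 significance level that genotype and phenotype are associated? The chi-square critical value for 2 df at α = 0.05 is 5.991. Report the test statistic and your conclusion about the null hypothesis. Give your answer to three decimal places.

Grand total N = 311.
Expected counts (row total × column total / N):
  AA, Tall: 132×184/311 = 78.0965
  AA, Short: 132×127/311 = 53.9035
  Aa, Tall: 116×184/311 = 68.6302
  Aa, Short: 116×127/311 = 47.3698
  aa, Tall: 63×184/311 = 37.2733
  aa, Short: 63×127/311 = 25.7267
Contributions (O − E)²/E:
  (79 − 78.0965)²/78.0965 = 0.0105
  (53 − 53.9035)²/53.9035 = 0.0151
  (72 − 68.6302)²/68.6302 = 0.1655
  (44 − 47.3698)²/47.3698 = 0.2397
  (33 − 37.2733)²/37.2733 = 0.4899
  (30 − 25.7267)²/25.7267 = 0.7098
χ² = 0.0105 + 0.0151 + 0.1655 + 0.2397 + 0.4899 + 0.7098 = 1.631
df = (3−1)(2−1) = 2. Since 1.631 < 5.991, fail to reject the null hypothesis of independence at α = 0.05.

1.631; fail to reject H₀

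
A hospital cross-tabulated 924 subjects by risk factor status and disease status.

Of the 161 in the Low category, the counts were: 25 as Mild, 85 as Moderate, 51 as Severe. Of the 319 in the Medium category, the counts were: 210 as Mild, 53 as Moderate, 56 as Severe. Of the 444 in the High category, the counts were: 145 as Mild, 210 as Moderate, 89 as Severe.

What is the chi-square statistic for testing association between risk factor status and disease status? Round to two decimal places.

149.60

Row totals: 161, 319, 444. Column totals: 380, 348, 196. Grand total N = 924.
Expected counts (row total × column total / N):
  Low, Mild: 161×380/924 = 66.212
  Low, Moderate: 161×348/924 = 60.636
  Low, Severe: 161×196/924 = 34.152
  Medium, Mild: 319×380/924 = 131.190
  Medium, Moderate: 319×348/924 = 120.143
  Medium, Severe: 319×196/924 = 67.667
  High, Mild: 444×380/924 = 182.597
  High, Moderate: 444×348/924 = 167.221
  High, Severe: 444×196/924 = 94.182
Contributions (O − E)²/E:
  (25 − 66.212)²/66.212 = 25.6514
  (85 − 60.636)²/60.636 = 9.7896
  (51 − 34.152)²/34.152 = 8.3115
  (210 − 131.190)²/131.190 = 47.3437
  (53 − 120.143)²/120.143 = 37.5235
  (56 − 67.667)²/67.667 = 2.0116
  (145 − 182.597)²/182.597 = 7.7413
  (210 − 167.221)²/167.221 = 10.9439
  (89 − 94.182)²/94.182 = 0.2851
χ² = 25.6514 + 9.7896 + 8.3115 + 47.3437 + 37.5235 + 2.0116 + 7.7413 + 10.9439 + 0.2851 = 149.60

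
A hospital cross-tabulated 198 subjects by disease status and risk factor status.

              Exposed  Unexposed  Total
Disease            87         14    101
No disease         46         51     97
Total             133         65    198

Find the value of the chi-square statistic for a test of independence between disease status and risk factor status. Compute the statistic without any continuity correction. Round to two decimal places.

33.63

Grand total N = 198.
Expected counts (row total × column total / N):
  Disease, Exposed: 101×133/198 = 67.8434
  Disease, Unexposed: 101×65/198 = 33.1566
  No disease, Exposed: 97×133/198 = 65.1566
  No disease, Unexposed: 97×65/198 = 31.8434
Contributions (O − E)²/E:
  (87 − 67.8434)²/67.8434 = 5.4092
  (14 − 33.1566)²/33.1566 = 11.0679
  (46 − 65.1566)²/65.1566 = 5.6322
  (51 − 31.8434)²/31.8434 = 11.5244
χ² = 5.4092 + 11.0679 + 5.6322 + 11.5244 = 33.63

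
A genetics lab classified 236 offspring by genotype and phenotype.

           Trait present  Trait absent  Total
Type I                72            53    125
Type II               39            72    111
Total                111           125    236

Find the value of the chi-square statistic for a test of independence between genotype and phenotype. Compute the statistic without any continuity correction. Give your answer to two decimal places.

11.91

Grand total N = 236.
Expected counts (row total × column total / N):
  Type I, Trait present: 125×111/236 = 58.792
  Type I, Trait absent: 125×125/236 = 66.208
  Type II, Trait present: 111×111/236 = 52.208
  Type II, Trait absent: 111×125/236 = 58.792
Contributions (O − E)²/E:
  (72 − 58.792)²/58.792 = 2.9673
  (53 − 66.208)²/66.208 = 2.6349
  (39 − 52.208)²/52.208 = 3.3415
  (72 − 58.792)²/58.792 = 2.9673
χ² = 2.9673 + 2.6349 + 3.3415 + 2.9673 = 11.91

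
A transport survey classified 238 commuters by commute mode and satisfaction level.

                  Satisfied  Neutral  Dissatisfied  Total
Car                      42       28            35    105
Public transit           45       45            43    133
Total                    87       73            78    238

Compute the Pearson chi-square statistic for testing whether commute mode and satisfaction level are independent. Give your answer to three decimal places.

Grand total N = 238.
Expected counts (row total × column total / N):
  Car, Satisfied: 105×87/238 = 38.3824
  Car, Neutral: 105×73/238 = 32.2059
  Car, Dissatisfied: 105×78/238 = 34.4118
  Public transit, Satisfied: 133×87/238 = 48.6176
  Public transit, Neutral: 133×73/238 = 40.7941
  Public transit, Dissatisfied: 133×78/238 = 43.5882
Contributions (O − E)²/E:
  (42 − 38.3824)²/38.3824 = 0.3410
  (28 − 32.2059)²/32.2059 = 0.5493
  (35 − 34.4118)²/34.4118 = 0.0101
  (45 − 48.6176)²/48.6176 = 0.2692
  (45 − 40.7941)²/40.7941 = 0.4336
  (43 − 43.5882)²/43.5882 = 0.0079
χ² = 0.3410 + 0.5493 + 0.0101 + 0.2692 + 0.4336 + 0.0079 = 1.611

1.611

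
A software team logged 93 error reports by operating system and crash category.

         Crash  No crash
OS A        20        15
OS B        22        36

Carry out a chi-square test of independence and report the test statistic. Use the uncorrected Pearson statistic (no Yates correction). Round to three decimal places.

3.253

Row totals: 35, 58. Column totals: 42, 51. Grand total N = 93.
Expected counts (row total × column total / N):
  OS A, Crash: 35×42/93 = 15.8065
  OS A, No crash: 35×51/93 = 19.1935
  OS B, Crash: 58×42/93 = 26.1935
  OS B, No crash: 58×51/93 = 31.8065
Contributions (O − E)²/E:
  (20 − 15.8065)²/15.8065 = 1.1125
  (15 − 19.1935)²/19.1935 = 0.9162
  (22 − 26.1935)²/26.1935 = 0.6714
  (36 − 31.8065)²/31.8065 = 0.5529
χ² = 1.1125 + 0.9162 + 0.6714 + 0.5529 = 3.253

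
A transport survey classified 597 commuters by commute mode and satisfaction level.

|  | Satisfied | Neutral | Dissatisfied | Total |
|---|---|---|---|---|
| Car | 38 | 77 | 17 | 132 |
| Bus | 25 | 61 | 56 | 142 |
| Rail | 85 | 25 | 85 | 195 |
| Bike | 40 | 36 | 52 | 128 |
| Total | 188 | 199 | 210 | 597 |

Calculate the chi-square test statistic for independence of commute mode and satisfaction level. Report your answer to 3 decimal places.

96.814

Grand total N = 597.
Expected counts (row total × column total / N):
  Car, Satisfied: 132×188/597 = 41.5678
  Car, Neutral: 132×199/597 = 44.0000
  Car, Dissatisfied: 132×210/597 = 46.4322
  Bus, Satisfied: 142×188/597 = 44.7169
  Bus, Neutral: 142×199/597 = 47.3333
  Bus, Dissatisfied: 142×210/597 = 49.9497
  Rail, Satisfied: 195×188/597 = 61.4070
  Rail, Neutral: 195×199/597 = 65.0000
  Rail, Dissatisfied: 195×210/597 = 68.5930
  Bike, Satisfied: 128×188/597 = 40.3082
  Bike, Neutral: 128×199/597 = 42.6667
  Bike, Dissatisfied: 128×210/597 = 45.0251
Contributions (O − E)²/E:
  (38 − 41.5678)²/41.5678 = 0.3062
  (77 − 44.0000)²/44.0000 = 24.7500
  (17 − 46.4322)²/46.4322 = 18.6563
  (25 − 44.7169)²/44.7169 = 8.6937
  (61 − 47.3333)²/47.3333 = 3.9460
  (56 − 49.9497)²/49.9497 = 0.7329
  (85 − 61.4070)²/61.4070 = 9.0646
  (25 − 65.0000)²/65.0000 = 24.6154
  (85 − 68.5930)²/68.5930 = 3.9244
  (40 − 40.3082)²/40.3082 = 0.0024
  (36 − 42.6667)²/42.6667 = 1.0417
  (52 − 45.0251)²/45.0251 = 1.0805
χ² = 0.3062 + 24.7500 + 18.6563 + 8.6937 + 3.9460 + 0.7329 + 9.0646 + 24.6154 + 3.9244 + 0.0024 + 1.0417 + 1.0805 = 96.814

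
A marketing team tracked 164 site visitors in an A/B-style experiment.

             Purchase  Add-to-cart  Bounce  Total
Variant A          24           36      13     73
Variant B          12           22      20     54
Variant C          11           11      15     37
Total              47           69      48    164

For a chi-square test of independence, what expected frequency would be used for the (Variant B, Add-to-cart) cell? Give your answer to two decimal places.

22.72

Row total (Variant B) = 54; column total (Add-to-cart) = 69; grand total N = 164.
Expected count = (row total × column total) / N = 54 × 69 / 164 = 22.72.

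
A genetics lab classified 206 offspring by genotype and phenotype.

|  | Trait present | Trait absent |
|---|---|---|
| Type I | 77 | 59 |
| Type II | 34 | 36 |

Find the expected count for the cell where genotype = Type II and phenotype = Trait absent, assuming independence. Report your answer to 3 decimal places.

32.282

Row total (Type II) = 70; column total (Trait absent) = 95; grand total N = 206.
Expected count = (row total × column total) / N = 70 × 95 / 206 = 32.282.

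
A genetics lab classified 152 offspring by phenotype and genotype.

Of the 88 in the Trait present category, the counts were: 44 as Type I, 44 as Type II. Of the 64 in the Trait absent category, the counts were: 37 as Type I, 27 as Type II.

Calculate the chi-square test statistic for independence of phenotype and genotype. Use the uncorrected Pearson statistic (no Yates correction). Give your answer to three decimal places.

Row totals: 88, 64. Column totals: 81, 71. Grand total N = 152.
Expected counts (row total × column total / N):
  Trait present, Type I: 88×81/152 = 46.8947
  Trait present, Type II: 88×71/152 = 41.1053
  Trait absent, Type I: 64×81/152 = 34.1053
  Trait absent, Type II: 64×71/152 = 29.8947
Contributions (O − E)²/E:
  (44 − 46.8947)²/46.8947 = 0.1787
  (44 − 41.1053)²/41.1053 = 0.2038
  (37 − 34.1053)²/34.1053 = 0.2457
  (27 − 29.8947)²/29.8947 = 0.2803
χ² = 0.1787 + 0.2038 + 0.2457 + 0.2803 = 0.909

0.909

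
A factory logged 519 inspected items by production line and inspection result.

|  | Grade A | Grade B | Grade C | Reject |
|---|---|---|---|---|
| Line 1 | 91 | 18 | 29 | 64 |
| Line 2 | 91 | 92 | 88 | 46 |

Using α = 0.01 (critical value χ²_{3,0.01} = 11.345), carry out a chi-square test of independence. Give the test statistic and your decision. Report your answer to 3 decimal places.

59.941; reject H₀

Row totals: 202, 317. Column totals: 182, 110, 117, 110. Grand total N = 519.
Expected counts (row total × column total / N):
  Line 1, Grade A: 202×182/519 = 70.8362
  Line 1, Grade B: 202×110/519 = 42.8131
  Line 1, Grade C: 202×117/519 = 45.5376
  Line 1, Reject: 202×110/519 = 42.8131
  Line 2, Grade A: 317×182/519 = 111.1638
  Line 2, Grade B: 317×110/519 = 67.1869
  Line 2, Grade C: 317×117/519 = 71.4624
  Line 2, Reject: 317×110/519 = 67.1869
Contributions (O − E)²/E:
  (91 − 70.8362)²/70.8362 = 5.7397
  (18 − 42.8131)²/42.8131 = 14.3809
  (29 − 45.5376)²/45.5376 = 6.0059
  (64 − 42.8131)²/42.8131 = 10.4848
  (91 − 111.1638)²/111.1638 = 3.6575
  (92 − 67.1869)²/67.1869 = 9.1638
  (88 − 71.4624)²/71.4624 = 3.8271
  (46 − 67.1869)²/67.1869 = 6.6811
χ² = 5.7397 + 14.3809 + 6.0059 + 10.4848 + 3.6575 + 9.1638 + 3.8271 + 6.6811 = 59.941
df = (2−1)(4−1) = 3. Since 59.941 > 11.345, reject the null hypothesis of independence at α = 0.01.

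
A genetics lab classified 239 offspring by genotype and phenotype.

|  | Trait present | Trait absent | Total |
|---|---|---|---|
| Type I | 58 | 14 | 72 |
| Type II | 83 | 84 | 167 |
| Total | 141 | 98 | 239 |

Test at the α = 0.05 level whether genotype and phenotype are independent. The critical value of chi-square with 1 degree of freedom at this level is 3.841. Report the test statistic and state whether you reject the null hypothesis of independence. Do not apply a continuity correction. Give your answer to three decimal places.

19.799; reject H₀

Grand total N = 239.
Expected counts (row total × column total / N):
  Type I, Trait present: 72×141/239 = 42.4770
  Type I, Trait absent: 72×98/239 = 29.5230
  Type II, Trait present: 167×141/239 = 98.5230
  Type II, Trait absent: 167×98/239 = 68.4770
Contributions (O − E)²/E:
  (58 − 42.4770)²/42.4770 = 5.6728
  (14 − 29.5230)²/29.5230 = 8.1619
  (83 − 98.5230)²/98.5230 = 2.4458
  (84 − 68.4770)²/68.4770 = 3.5189
χ² = 5.6728 + 8.1619 + 2.4458 + 3.5189 = 19.799
df = (2−1)(2−1) = 1. Since 19.799 > 3.841, reject the null hypothesis of independence at α = 0.05.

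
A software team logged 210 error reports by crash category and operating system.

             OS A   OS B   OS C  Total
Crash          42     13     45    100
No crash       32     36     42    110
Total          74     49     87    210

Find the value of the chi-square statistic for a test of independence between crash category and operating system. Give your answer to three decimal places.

11.801

Grand total N = 210.
Expected counts (row total × column total / N):
  Crash, OS A: 100×74/210 = 35.2381
  Crash, OS B: 100×49/210 = 23.3333
  Crash, OS C: 100×87/210 = 41.4286
  No crash, OS A: 110×74/210 = 38.7619
  No crash, OS B: 110×49/210 = 25.6667
  No crash, OS C: 110×87/210 = 45.5714
Contributions (O − E)²/E:
  (42 − 35.2381)²/35.2381 = 1.2976
  (13 − 23.3333)²/23.3333 = 4.5762
  (45 − 41.4286)²/41.4286 = 0.3079
  (32 − 38.7619)²/38.7619 = 1.1796
  (36 − 25.6667)²/25.6667 = 4.1601
  (42 − 45.5714)²/45.5714 = 0.2799
χ² = 1.2976 + 4.5762 + 0.3079 + 1.1796 + 4.1601 + 0.2799 = 11.801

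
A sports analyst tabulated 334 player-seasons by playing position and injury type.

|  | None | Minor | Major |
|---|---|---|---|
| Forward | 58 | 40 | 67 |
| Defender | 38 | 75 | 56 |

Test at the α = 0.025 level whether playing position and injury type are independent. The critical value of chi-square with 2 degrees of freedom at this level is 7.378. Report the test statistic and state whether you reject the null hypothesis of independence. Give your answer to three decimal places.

15.757; reject H₀

Row totals: 165, 169. Column totals: 96, 115, 123. Grand total N = 334.
Expected counts (row total × column total / N):
  Forward, None: 165×96/334 = 47.4251
  Forward, Minor: 165×115/334 = 56.8114
  Forward, Major: 165×123/334 = 60.7635
  Defender, None: 169×96/334 = 48.5749
  Defender, Minor: 169×115/334 = 58.1886
  Defender, Major: 169×123/334 = 62.2365
Contributions (O − E)²/E:
  (58 − 47.4251)²/47.4251 = 2.3580
  (40 − 56.8114)²/56.8114 = 4.9748
  (67 − 60.7635)²/60.7635 = 0.6401
  (38 − 48.5749)²/48.5749 = 2.3022
  (75 − 58.1886)²/58.1886 = 4.8570
  (56 − 62.2365)²/62.2365 = 0.6249
χ² = 2.3580 + 4.9748 + 0.6401 + 2.3022 + 4.8570 + 0.6249 = 15.757
df = (2−1)(3−1) = 2. Since 15.757 > 7.378, reject the null hypothesis of independence at α = 0.025.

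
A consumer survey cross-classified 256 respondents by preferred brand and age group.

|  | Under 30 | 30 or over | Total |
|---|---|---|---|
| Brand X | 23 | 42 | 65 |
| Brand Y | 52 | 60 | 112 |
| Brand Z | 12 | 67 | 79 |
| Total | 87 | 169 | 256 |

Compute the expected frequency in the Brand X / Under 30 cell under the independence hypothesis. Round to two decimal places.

22.09

Row total (Brand X) = 65; column total (Under 30) = 87; grand total N = 256.
Expected count = (row total × column total) / N = 65 × 87 / 256 = 22.09.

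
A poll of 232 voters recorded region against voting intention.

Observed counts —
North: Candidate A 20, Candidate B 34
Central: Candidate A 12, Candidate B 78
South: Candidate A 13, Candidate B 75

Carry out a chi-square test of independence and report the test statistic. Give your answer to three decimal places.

Row totals: 54, 90, 88. Column totals: 45, 187. Grand total N = 232.
Expected counts (row total × column total / N):
  North, Candidate A: 54×45/232 = 10.47414
  North, Candidate B: 54×187/232 = 43.52586
  Central, Candidate A: 90×45/232 = 17.45690
  Central, Candidate B: 90×187/232 = 72.54310
  South, Candidate A: 88×45/232 = 17.06897
  South, Candidate B: 88×187/232 = 70.93103
Contributions (O − E)²/E:
  (20 − 10.47414)²/10.47414 = 8.6634
  (34 − 43.52586)²/43.52586 = 2.0848
  (12 − 17.45690)²/17.45690 = 1.7058
  (78 − 72.54310)²/72.54310 = 0.4105
  (13 − 17.06897)²/17.06897 = 0.9700
  (75 − 70.93103)²/70.93103 = 0.2334
χ² = 8.6634 + 2.0848 + 1.7058 + 0.4105 + 0.9700 + 0.2334 = 14.068

14.068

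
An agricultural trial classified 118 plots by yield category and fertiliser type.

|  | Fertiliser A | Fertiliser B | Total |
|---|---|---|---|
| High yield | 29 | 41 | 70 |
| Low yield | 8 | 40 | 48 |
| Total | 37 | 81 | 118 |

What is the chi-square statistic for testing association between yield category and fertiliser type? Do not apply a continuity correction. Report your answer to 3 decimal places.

Grand total N = 118.
Expected counts (row total × column total / N):
  High yield, Fertiliser A: 70×37/118 = 21.94915
  High yield, Fertiliser B: 70×81/118 = 48.05085
  Low yield, Fertiliser A: 48×37/118 = 15.05085
  Low yield, Fertiliser B: 48×81/118 = 32.94915
Contributions (O − E)²/E:
  (29 − 21.94915)²/21.94915 = 2.2650
  (41 − 48.05085)²/48.05085 = 1.0346
  (8 − 15.05085)²/15.05085 = 3.3031
  (40 − 32.94915)²/32.94915 = 1.5088
χ² = 2.2650 + 1.0346 + 3.3031 + 1.5088 = 8.112

8.112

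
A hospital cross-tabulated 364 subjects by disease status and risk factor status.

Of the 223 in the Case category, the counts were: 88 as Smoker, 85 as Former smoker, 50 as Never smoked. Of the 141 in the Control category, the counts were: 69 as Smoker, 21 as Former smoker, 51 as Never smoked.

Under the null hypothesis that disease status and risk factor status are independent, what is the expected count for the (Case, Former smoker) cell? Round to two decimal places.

Row total (Case) = 223; column total (Former smoker) = 106; grand total N = 364.
Expected count = (row total × column total) / N = 223 × 106 / 364 = 64.94.

64.94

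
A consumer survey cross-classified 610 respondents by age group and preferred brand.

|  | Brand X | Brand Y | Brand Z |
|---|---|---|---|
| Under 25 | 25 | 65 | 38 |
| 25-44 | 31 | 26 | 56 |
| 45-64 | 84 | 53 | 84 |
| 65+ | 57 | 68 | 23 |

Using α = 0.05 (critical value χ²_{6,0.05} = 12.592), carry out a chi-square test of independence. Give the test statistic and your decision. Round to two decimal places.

Row totals: 128, 113, 221, 148. Column totals: 197, 212, 201. Grand total N = 610.
Expected counts (row total × column total / N):
  Under 25, Brand X: 128×197/610 = 41.338
  Under 25, Brand Y: 128×212/610 = 44.485
  Under 25, Brand Z: 128×201/610 = 42.177
  25-44, Brand X: 113×197/610 = 36.493
  25-44, Brand Y: 113×212/610 = 39.272
  25-44, Brand Z: 113×201/610 = 37.234
  45-64, Brand X: 221×197/610 = 71.372
  45-64, Brand Y: 221×212/610 = 76.807
  45-64, Brand Z: 221×201/610 = 72.821
  65+, Brand X: 148×197/610 = 47.797
  65+, Brand Y: 148×212/610 = 51.436
  65+, Brand Z: 148×201/610 = 48.767
Contributions (O − E)²/E:
  (25 − 41.338)²/41.338 = 6.4573
  (65 − 44.485)²/44.485 = 9.4608
  (38 − 42.177)²/42.177 = 0.4137
  (31 − 36.493)²/36.493 = 0.8268
  (26 − 39.272)²/39.272 = 4.4853
  (56 − 37.234)²/37.234 = 9.4581
  (84 − 71.372)²/71.372 = 2.2343
  (53 − 76.807)²/76.807 = 7.3792
  (84 − 72.821)²/72.821 = 1.7161
  (57 − 47.797)²/47.797 = 1.7720
  (68 − 51.436)²/51.436 = 5.3341
  (23 − 48.767)²/48.767 = 13.6145
χ² = 6.4573 + 9.4608 + 0.4137 + 0.8268 + 4.4853 + 9.4581 + 2.2343 + 7.3792 + 1.7161 + 1.7720 + 5.3341 + 13.6145 = 63.15
df = (4−1)(3−1) = 6. Since 63.15 > 12.592, reject the null hypothesis of independence at α = 0.05.

63.15; reject H₀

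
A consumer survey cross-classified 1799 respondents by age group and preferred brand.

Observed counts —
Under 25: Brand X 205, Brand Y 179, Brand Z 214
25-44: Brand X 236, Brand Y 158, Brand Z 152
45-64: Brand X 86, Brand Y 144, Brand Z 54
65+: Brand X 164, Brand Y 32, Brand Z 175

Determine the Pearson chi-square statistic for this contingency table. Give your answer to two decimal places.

Row totals: 598, 546, 284, 371. Column totals: 691, 513, 595. Grand total N = 1799.
Expected counts (row total × column total / N):
  Under 25, Brand X: 598×691/1799 = 229.693
  Under 25, Brand Y: 598×513/1799 = 170.525
  Under 25, Brand Z: 598×595/1799 = 197.782
  25-44, Brand X: 546×691/1799 = 209.720
  25-44, Brand Y: 546×513/1799 = 155.696
  25-44, Brand Z: 546×595/1799 = 180.584
  45-64, Brand X: 284×691/1799 = 109.085
  45-64, Brand Y: 284×513/1799 = 80.985
  45-64, Brand Z: 284×595/1799 = 93.930
  65+, Brand X: 371×691/1799 = 142.502
  65+, Brand Y: 371×513/1799 = 105.794
  65+, Brand Z: 371×595/1799 = 122.704
Contributions (O − E)²/E:
  (205 − 229.693)²/229.693 = 2.6546
  (179 − 170.525)²/170.525 = 0.4212
  (214 − 197.782)²/197.782 = 1.3299
  (236 − 209.720)²/209.720 = 3.2931
  (158 − 155.696)²/155.696 = 0.0341
  (152 − 180.584)²/180.584 = 4.5245
  (86 − 109.085)²/109.085 = 4.8853
  (144 − 80.985)²/80.985 = 49.0324
  (54 − 93.930)²/93.930 = 16.9744
  (164 − 142.502)²/142.502 = 3.2432
  (32 − 105.794)²/105.794 = 51.4732
  (175 − 122.704)²/122.704 = 22.2884
χ² = 2.6546 + 0.4212 + 1.3299 + 3.2931 + 0.0341 + 4.5245 + 4.8853 + 49.0324 + 16.9744 + 3.2432 + 51.4732 + 22.2884 = 160.15

160.15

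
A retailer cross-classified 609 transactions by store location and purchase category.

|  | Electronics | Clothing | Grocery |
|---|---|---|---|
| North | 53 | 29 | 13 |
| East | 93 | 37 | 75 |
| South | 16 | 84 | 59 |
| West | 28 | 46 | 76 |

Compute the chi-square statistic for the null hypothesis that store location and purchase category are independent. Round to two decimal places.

Row totals: 95, 205, 159, 150. Column totals: 190, 196, 223. Grand total N = 609.
Expected counts (row total × column total / N):
  North, Electronics: 95×190/609 = 29.6388
  North, Clothing: 95×196/609 = 30.5747
  North, Grocery: 95×223/609 = 34.7865
  East, Electronics: 205×190/609 = 63.9573
  East, Clothing: 205×196/609 = 65.9770
  East, Grocery: 205×223/609 = 75.0657
  South, Electronics: 159×190/609 = 49.6059
  South, Clothing: 159×196/609 = 51.1724
  South, Grocery: 159×223/609 = 58.2217
  West, Electronics: 150×190/609 = 46.7980
  West, Clothing: 150×196/609 = 48.2759
  West, Grocery: 150×223/609 = 54.9261
Contributions (O − E)²/E:
  (53 − 29.6388)²/29.6388 = 18.4132
  (29 − 30.5747)²/30.5747 = 0.0811
  (13 − 34.7865)²/34.7865 = 13.6447
  (93 − 63.9573)²/63.9573 = 13.1881
  (37 − 65.9770)²/65.9770 = 12.7267
  (75 − 75.0657)²/75.0657 = 0.0001
  (16 − 49.6059)²/49.6059 = 22.7666
  (84 − 51.1724)²/51.1724 = 21.0592
  (59 − 58.2217)²/58.2217 = 0.0104
  (28 − 46.7980)²/46.7980 = 7.5509
  (46 − 48.2759)²/48.2759 = 0.1073
  (76 − 54.9261)²/54.9261 = 8.0856
χ² = 18.4132 + 0.0811 + 13.6447 + 13.1881 + 12.7267 + 0.0001 + 22.7666 + 21.0592 + 0.0104 + 7.5509 + 0.1073 + 8.0856 = 117.63

117.63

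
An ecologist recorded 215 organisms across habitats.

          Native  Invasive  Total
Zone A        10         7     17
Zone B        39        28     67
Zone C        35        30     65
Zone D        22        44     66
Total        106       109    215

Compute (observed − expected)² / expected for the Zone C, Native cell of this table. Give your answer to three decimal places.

Row total (Zone C) = 65; column total (Native) = 106; N = 215.
Expected count E = 65 × 106 / 215 = 32.0465.
Contribution = (O − E)²/E = (35 − 32.0465)² / 32.0465 = 0.272.

0.272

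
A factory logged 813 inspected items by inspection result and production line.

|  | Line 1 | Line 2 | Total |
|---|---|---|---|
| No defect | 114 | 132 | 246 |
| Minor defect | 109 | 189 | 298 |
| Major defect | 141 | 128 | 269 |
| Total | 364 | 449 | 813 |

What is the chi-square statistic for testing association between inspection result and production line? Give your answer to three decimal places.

14.696

Grand total N = 813.
Expected counts (row total × column total / N):
  No defect, Line 1: 246×364/813 = 110.1402
  No defect, Line 2: 246×449/813 = 135.8598
  Minor defect, Line 1: 298×364/813 = 133.4219
  Minor defect, Line 2: 298×449/813 = 164.5781
  Major defect, Line 1: 269×364/813 = 120.4379
  Major defect, Line 2: 269×449/813 = 148.5621
Contributions (O − E)²/E:
  (114 − 110.1402)²/110.1402 = 0.1353
  (132 − 135.8598)²/135.8598 = 0.1097
  (109 − 133.4219)²/133.4219 = 4.4702
  (189 − 164.5781)²/164.5781 = 3.6240
  (141 − 120.4379)²/120.4379 = 3.5105
  (128 − 148.5621)²/148.5621 = 2.8459
χ² = 0.1353 + 0.1097 + 4.4702 + 3.6240 + 3.5105 + 2.8459 = 14.696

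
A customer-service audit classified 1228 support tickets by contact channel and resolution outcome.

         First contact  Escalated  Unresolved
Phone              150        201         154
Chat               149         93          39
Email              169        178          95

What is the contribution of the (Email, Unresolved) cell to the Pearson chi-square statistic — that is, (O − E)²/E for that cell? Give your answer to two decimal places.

Row total (Email) = 442; column total (Unresolved) = 288; N = 1228.
Expected count E = 442 × 288 / 1228 = 103.661.
Contribution = (O − E)²/E = (95 − 103.661)² / 103.661 = 0.72.

0.72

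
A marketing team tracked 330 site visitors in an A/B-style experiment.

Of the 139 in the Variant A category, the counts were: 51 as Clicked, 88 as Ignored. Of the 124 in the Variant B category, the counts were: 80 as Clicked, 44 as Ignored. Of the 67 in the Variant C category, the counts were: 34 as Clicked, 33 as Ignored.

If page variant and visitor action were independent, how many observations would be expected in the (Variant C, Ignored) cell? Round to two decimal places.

33.50

Row total (Variant C) = 67; column total (Ignored) = 165; grand total N = 330.
Expected count = (row total × column total) / N = 67 × 165 / 330 = 33.50.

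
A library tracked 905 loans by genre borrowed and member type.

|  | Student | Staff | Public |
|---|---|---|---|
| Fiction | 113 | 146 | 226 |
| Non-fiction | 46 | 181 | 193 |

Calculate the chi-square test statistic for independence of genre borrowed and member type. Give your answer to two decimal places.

Row totals: 485, 420. Column totals: 159, 327, 419. Grand total N = 905.
Expected counts (row total × column total / N):
  Fiction, Student: 485×159/905 = 85.210
  Fiction, Staff: 485×327/905 = 175.243
  Fiction, Public: 485×419/905 = 224.547
  Non-fiction, Student: 420×159/905 = 73.790
  Non-fiction, Staff: 420×327/905 = 151.757
  Non-fiction, Public: 420×419/905 = 194.453
Contributions (O − E)²/E:
  (113 − 85.210)²/85.210 = 9.0633
  (146 − 175.243)²/175.243 = 4.8798
  (226 − 224.547)²/224.547 = 0.0094
  (46 − 73.790)²/73.790 = 10.4660
  (181 − 151.757)²/151.757 = 5.6350
  (193 − 194.453)²/194.453 = 0.0109
χ² = 9.0633 + 4.8798 + 0.0094 + 10.4660 + 5.6350 + 0.0109 = 30.06

30.06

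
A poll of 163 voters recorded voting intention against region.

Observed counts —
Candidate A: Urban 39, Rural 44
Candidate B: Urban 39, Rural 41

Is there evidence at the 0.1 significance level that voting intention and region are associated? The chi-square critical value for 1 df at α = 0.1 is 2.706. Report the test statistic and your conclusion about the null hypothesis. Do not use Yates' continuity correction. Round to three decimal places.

0.051; fail to reject H₀

Row totals: 83, 80. Column totals: 78, 85. Grand total N = 163.
Expected counts (row total × column total / N):
  Candidate A, Urban: 83×78/163 = 39.7178
  Candidate A, Rural: 83×85/163 = 43.2822
  Candidate B, Urban: 80×78/163 = 38.2822
  Candidate B, Rural: 80×85/163 = 41.7178
Contributions (O − E)²/E:
  (39 − 39.7178)²/39.7178 = 0.0130
  (44 − 43.2822)²/43.2822 = 0.0119
  (39 − 38.2822)²/38.2822 = 0.0135
  (41 − 41.7178)²/41.7178 = 0.0124
χ² = 0.0130 + 0.0119 + 0.0135 + 0.0124 = 0.051
df = (2−1)(2−1) = 1. Since 0.051 < 2.706, fail to reject the null hypothesis of independence at α = 0.1.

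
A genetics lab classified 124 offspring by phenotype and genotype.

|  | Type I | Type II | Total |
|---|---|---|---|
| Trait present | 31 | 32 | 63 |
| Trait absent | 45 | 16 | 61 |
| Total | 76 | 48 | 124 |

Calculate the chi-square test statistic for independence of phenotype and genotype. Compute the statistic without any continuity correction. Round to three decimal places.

Grand total N = 124.
Expected counts (row total × column total / N):
  Trait present, Type I: 63×76/124 = 38.6129
  Trait present, Type II: 63×48/124 = 24.3871
  Trait absent, Type I: 61×76/124 = 37.3871
  Trait absent, Type II: 61×48/124 = 23.6129
Contributions (O − E)²/E:
  (31 − 38.6129)²/38.6129 = 1.5010
  (32 − 24.3871)²/24.3871 = 2.3765
  (45 − 37.3871)²/37.3871 = 1.5502
  (16 − 23.6129)²/23.6129 = 2.4544
χ² = 1.5010 + 2.3765 + 1.5502 + 2.4544 = 7.882

7.882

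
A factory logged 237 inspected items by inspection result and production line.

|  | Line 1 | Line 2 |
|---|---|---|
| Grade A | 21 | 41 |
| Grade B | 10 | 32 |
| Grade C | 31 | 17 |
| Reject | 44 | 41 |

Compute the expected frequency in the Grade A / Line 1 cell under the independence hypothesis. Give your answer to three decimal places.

Row total (Grade A) = 62; column total (Line 1) = 106; grand total N = 237.
Expected count = (row total × column total) / N = 62 × 106 / 237 = 27.730.

27.730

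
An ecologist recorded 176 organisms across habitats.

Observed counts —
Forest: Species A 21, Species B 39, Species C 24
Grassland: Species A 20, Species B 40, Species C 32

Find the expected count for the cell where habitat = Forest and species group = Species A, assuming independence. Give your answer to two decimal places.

19.57

Row total (Forest) = 84; column total (Species A) = 41; grand total N = 176.
Expected count = (row total × column total) / N = 84 × 41 / 176 = 19.57.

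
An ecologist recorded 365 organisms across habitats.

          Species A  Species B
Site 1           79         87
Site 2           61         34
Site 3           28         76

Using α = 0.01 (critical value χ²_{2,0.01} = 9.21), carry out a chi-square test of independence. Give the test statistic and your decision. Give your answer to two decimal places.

28.09; reject H₀

Row totals: 166, 95, 104. Column totals: 168, 197. Grand total N = 365.
Expected counts (row total × column total / N):
  Site 1, Species A: 166×168/365 = 76.405
  Site 1, Species B: 166×197/365 = 89.595
  Site 2, Species A: 95×168/365 = 43.726
  Site 2, Species B: 95×197/365 = 51.274
  Site 3, Species A: 104×168/365 = 47.868
  Site 3, Species B: 104×197/365 = 56.132
Contributions (O − E)²/E:
  (79 − 76.405)²/76.405 = 0.0881
  (87 − 89.595)²/89.595 = 0.0752
  (61 − 43.726)²/43.726 = 6.8241
  (34 − 51.274)²/51.274 = 5.8195
  (28 − 47.868)²/47.868 = 8.2464
  (76 − 56.132)²/56.132 = 7.0323
χ² = 0.0881 + 0.0752 + 6.8241 + 5.8195 + 8.2464 + 7.0323 = 28.09
df = (3−1)(2−1) = 2. Since 28.09 > 9.21, reject the null hypothesis of independence at α = 0.01.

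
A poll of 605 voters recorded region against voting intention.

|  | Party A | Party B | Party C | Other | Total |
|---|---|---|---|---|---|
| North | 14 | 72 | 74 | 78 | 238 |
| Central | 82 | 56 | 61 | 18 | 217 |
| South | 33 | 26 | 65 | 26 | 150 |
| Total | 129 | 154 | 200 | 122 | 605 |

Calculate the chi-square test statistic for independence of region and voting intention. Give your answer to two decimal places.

Grand total N = 605.
Expected counts (row total × column total / N):
  North, Party A: 238×129/605 = 50.747
  North, Party B: 238×154/605 = 60.582
  North, Party C: 238×200/605 = 78.678
  North, Other: 238×122/605 = 47.993
  Central, Party A: 217×129/605 = 46.269
  Central, Party B: 217×154/605 = 55.236
  Central, Party C: 217×200/605 = 71.736
  Central, Other: 217×122/605 = 43.759
  South, Party A: 150×129/605 = 31.983
  South, Party B: 150×154/605 = 38.182
  South, Party C: 150×200/605 = 49.587
  South, Other: 150×122/605 = 30.248
Contributions (O − E)²/E:
  (14 − 50.747)²/50.747 = 26.6093
  (72 − 60.582)²/60.582 = 2.1520
  (74 − 78.678)²/78.678 = 0.2781
  (78 − 47.993)²/47.993 = 18.7615
  (82 − 46.269)²/46.269 = 27.5931
  (56 − 55.236)²/55.236 = 0.0106
  (61 − 71.736)²/71.736 = 1.6067
  (18 − 43.759)²/43.759 = 15.1632
  (33 − 31.983)²/31.983 = 0.0323
  (26 − 38.182)²/38.182 = 3.8867
  (65 − 49.587)²/49.587 = 4.7908
  (26 − 30.248)²/30.248 = 0.5966
χ² = 26.6093 + 2.1520 + 0.2781 + 18.7615 + 27.5931 + 0.0106 + 1.6067 + 15.1632 + 0.0323 + 3.8867 + 4.7908 + 0.5966 = 101.48

101.48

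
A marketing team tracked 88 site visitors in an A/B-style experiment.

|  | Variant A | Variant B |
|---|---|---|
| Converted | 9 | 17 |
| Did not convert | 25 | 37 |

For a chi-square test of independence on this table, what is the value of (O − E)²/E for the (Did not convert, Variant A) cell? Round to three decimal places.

0.046

Row total (Did not convert) = 62; column total (Variant A) = 34; N = 88.
Expected count E = 62 × 34 / 88 = 23.9545.
Contribution = (O − E)²/E = (25 − 23.9545)² / 23.9545 = 0.046.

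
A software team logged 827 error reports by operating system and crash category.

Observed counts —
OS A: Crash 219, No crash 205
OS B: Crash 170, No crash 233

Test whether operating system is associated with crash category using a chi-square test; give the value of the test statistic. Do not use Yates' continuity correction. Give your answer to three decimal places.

7.434

Row totals: 424, 403. Column totals: 389, 438. Grand total N = 827.
Expected counts (row total × column total / N):
  OS A, Crash: 424×389/827 = 199.4389
  OS A, No crash: 424×438/827 = 224.5611
  OS B, Crash: 403×389/827 = 189.5611
  OS B, No crash: 403×438/827 = 213.4389
Contributions (O − E)²/E:
  (219 − 199.4389)²/199.4389 = 1.9186
  (205 − 224.5611)²/224.5611 = 1.7039
  (170 − 189.5611)²/189.5611 = 2.0185
  (233 − 213.4389)²/213.4389 = 1.7927
χ² = 1.9186 + 1.7039 + 2.0185 + 1.7927 = 7.434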